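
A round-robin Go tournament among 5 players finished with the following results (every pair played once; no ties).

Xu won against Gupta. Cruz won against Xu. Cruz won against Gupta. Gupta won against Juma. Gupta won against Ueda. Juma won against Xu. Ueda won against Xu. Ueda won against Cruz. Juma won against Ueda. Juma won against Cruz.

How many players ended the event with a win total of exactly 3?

Win totals: Cruz 2, Xu 1, Juma 3, Gupta 2, Ueda 2.
Exactly 3: Juma — 1 player.

1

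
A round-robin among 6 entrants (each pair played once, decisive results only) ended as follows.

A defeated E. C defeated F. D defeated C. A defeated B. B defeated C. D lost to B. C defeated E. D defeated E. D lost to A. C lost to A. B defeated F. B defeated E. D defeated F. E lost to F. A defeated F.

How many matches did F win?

1

F's results: beat E; lost to A, B, C, D.
That is 1 win.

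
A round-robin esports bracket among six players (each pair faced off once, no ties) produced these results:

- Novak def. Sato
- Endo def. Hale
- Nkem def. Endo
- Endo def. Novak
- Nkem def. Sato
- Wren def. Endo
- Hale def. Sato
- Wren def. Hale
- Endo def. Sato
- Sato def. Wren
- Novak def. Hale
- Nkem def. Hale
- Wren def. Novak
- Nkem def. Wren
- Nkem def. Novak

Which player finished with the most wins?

Win totals: Endo 3, Sato 1, Wren 3, Hale 1, Nkem 5, Novak 2.
Nkem leads with 5 wins (next highest: 3).

Nkem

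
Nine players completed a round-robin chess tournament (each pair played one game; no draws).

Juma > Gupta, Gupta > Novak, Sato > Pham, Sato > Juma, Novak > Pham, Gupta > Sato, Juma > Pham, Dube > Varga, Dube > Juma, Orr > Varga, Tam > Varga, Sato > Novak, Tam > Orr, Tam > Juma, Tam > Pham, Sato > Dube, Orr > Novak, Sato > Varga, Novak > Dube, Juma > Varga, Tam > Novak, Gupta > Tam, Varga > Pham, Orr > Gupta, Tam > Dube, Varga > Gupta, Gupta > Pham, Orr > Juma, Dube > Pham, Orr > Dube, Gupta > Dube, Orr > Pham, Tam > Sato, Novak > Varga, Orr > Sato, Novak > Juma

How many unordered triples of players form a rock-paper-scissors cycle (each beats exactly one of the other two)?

Win totals: Gupta 5, Tam 7, Varga 2, Pham 0, Dube 3, Novak 4, Orr 7, Sato 5, Juma 3.
A player with w wins dominates both others in C(w,2) triples; summing gives 10 + 21 + 1 + 0 + 3 + 6 + 21 + 10 + 3 = 75 transitive triples.
Total triples C(9,3) = 84, so cyclic triples = 84 − 75 = 9.

9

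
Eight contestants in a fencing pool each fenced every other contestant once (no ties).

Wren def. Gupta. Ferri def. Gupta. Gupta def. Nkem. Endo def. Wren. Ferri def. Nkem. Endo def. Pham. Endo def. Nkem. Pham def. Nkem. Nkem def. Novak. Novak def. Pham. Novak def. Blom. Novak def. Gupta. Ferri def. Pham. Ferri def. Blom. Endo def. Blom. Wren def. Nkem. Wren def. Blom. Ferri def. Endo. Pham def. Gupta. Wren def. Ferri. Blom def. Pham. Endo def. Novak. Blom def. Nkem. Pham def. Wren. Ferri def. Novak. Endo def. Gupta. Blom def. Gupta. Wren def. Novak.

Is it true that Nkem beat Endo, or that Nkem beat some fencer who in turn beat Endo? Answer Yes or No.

Nkem did not beat Endo directly.
Nkem beat Novak, but each of them lost to Endo. No two-step path.

No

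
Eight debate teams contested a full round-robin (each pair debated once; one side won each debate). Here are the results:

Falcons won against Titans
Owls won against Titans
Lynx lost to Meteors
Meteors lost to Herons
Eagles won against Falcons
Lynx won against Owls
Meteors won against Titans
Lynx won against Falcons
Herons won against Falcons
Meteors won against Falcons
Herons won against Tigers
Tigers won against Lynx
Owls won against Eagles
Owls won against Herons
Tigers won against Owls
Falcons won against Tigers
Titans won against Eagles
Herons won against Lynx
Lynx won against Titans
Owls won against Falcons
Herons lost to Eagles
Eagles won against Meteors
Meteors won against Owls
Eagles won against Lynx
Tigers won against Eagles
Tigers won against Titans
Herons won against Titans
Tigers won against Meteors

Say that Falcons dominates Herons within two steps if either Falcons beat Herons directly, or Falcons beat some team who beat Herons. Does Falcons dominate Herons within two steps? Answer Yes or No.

No

Falcons did not beat Herons directly.
Falcons beat Tigers, Titans, but each of them lost to Herons. No two-step path.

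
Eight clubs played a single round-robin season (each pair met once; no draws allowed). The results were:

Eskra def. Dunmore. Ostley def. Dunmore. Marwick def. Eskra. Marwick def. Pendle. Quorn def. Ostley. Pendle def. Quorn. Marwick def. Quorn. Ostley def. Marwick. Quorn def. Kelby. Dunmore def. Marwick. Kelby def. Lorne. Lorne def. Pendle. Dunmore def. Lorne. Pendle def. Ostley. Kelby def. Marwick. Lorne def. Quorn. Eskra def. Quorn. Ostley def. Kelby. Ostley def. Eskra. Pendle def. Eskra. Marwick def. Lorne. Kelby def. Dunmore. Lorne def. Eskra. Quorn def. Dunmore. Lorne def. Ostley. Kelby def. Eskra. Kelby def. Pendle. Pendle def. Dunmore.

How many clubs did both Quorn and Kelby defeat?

1

Quorn beat: Dunmore, Ostley, Kelby.
Kelby beat: Marwick, Dunmore, Eskra, Lorne, Pendle.
Both beat: Dunmore — 1.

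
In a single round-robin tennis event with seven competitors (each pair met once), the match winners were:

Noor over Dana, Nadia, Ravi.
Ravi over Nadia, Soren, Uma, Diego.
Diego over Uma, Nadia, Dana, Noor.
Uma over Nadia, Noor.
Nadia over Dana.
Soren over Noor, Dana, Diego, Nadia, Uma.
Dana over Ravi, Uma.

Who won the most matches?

Soren

Win totals: Noor 3, Ravi 4, Diego 4, Soren 5, Nadia 1, Dana 2, Uma 2.
Soren leads with 5 wins (next highest: 4).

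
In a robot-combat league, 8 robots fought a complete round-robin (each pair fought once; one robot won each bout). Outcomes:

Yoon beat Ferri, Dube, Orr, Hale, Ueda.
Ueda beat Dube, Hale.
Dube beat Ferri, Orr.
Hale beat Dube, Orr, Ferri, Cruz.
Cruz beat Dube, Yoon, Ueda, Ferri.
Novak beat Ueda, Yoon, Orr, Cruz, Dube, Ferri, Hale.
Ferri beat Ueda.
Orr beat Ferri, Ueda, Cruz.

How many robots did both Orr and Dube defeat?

1

Orr beat: Cruz, Ueda, Ferri.
Dube beat: Orr, Ferri.
Both beat: Ferri — 1.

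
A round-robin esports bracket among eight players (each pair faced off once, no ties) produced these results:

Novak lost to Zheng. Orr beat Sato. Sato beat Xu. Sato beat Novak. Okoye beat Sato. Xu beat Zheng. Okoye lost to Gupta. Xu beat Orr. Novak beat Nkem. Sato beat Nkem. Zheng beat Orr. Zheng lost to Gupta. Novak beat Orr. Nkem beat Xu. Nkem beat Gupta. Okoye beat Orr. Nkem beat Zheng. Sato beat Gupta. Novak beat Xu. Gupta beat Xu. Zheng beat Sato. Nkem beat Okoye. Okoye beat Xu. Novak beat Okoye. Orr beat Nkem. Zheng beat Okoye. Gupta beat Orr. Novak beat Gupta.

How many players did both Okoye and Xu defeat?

Okoye beat: Orr, Sato, Xu.
Xu beat: Orr, Zheng.
Both beat: Orr — 1.

1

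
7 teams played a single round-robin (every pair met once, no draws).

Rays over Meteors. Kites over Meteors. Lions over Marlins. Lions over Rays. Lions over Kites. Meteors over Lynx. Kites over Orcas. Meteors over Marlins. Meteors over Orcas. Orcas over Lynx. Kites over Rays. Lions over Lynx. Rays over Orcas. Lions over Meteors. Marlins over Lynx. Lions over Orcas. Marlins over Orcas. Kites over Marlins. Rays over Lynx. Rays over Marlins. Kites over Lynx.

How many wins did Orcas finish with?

1

Orcas' results: beat Lynx; lost to Marlins, Meteors, Kites, Rays, Lions.
That is 1 win.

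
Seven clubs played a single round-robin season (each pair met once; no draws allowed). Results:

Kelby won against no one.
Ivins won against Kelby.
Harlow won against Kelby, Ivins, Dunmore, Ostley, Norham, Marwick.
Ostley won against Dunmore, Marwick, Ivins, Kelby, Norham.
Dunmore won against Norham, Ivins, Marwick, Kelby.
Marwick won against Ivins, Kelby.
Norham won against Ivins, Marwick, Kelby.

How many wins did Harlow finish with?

Harlow's results: beat Marwick, Ostley, Ivins, Norham, Dunmore, Kelby; lost to no one.
That is 6 wins.

6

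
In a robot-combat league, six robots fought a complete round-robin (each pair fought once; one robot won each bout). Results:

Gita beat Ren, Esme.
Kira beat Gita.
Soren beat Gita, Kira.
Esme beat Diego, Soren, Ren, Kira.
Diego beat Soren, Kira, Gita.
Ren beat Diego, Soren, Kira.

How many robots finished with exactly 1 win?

1

Win totals: Soren 2, Gita 2, Kira 1, Ren 3, Esme 4, Diego 3.
Exactly 1: Kira — 1 robot.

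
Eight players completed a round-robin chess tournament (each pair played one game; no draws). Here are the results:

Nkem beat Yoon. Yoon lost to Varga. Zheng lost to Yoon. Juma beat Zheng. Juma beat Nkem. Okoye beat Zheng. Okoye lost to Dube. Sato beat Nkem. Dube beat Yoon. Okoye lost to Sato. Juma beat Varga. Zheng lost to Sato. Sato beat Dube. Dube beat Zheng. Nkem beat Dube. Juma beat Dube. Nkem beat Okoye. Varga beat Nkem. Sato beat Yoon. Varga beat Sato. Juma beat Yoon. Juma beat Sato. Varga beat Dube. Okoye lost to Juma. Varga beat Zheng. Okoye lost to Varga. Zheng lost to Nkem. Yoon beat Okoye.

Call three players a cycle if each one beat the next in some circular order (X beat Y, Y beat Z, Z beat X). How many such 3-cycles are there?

0

Win totals: Nkem 4, Juma 7, Dube 3, Okoye 1, Zheng 0, Sato 5, Yoon 2, Varga 6.
A player with w wins dominates both others in C(w,2) triples; summing gives 6 + 21 + 3 + 0 + 0 + 10 + 1 + 15 = 56 transitive triples.
Total triples C(8,3) = 56, so cyclic triples = 56 − 56 = 0.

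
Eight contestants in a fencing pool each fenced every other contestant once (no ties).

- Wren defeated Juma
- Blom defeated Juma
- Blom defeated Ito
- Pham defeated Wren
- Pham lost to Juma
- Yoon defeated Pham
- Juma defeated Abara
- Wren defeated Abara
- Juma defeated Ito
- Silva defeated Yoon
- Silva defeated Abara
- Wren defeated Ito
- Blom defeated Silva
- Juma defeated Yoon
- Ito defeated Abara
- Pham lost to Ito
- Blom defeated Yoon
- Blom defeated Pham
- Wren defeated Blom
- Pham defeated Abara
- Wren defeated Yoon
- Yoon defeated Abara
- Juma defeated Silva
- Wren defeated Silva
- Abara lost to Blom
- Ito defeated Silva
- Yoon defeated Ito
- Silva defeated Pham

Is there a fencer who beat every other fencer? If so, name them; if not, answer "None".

None

Highest win total is Wren with 6 (out of 7 possible).
Wren lost to Pham, so no fencer went undefeated.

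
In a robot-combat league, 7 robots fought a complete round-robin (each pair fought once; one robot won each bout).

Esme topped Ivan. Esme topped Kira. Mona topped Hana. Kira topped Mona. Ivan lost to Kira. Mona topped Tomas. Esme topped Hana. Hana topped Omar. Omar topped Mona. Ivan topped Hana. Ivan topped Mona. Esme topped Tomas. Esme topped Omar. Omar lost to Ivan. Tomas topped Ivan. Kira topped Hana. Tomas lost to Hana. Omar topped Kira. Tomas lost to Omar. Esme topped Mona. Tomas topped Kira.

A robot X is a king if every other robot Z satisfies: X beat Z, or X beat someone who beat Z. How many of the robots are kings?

1

Esme reaches everyone (king).
Omar cannot reach Esme in two steps.
Tomas cannot reach Esme in two steps.
Hana cannot reach Esme in two steps.
Kira cannot reach Esme in two steps.
Mona cannot reach Esme in two steps.
Ivan cannot reach Esme in two steps.
Kings: Esme — 1.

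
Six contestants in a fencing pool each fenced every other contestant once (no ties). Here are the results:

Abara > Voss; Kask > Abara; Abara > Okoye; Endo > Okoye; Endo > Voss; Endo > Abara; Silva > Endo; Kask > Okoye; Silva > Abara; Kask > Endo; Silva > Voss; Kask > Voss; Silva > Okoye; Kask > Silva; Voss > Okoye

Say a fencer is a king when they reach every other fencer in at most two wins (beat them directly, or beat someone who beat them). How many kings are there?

1

Abara cannot reach Kask, Endo, Silva in two steps.
Okoye cannot reach Abara, Kask, Endo, Voss, Silva in two steps.
Kask reaches everyone (king).
Endo cannot reach Kask, Silva in two steps.
Voss cannot reach Abara, Kask, Endo, Silva in two steps.
Silva cannot reach Kask in two steps.
Kings: Kask — 1.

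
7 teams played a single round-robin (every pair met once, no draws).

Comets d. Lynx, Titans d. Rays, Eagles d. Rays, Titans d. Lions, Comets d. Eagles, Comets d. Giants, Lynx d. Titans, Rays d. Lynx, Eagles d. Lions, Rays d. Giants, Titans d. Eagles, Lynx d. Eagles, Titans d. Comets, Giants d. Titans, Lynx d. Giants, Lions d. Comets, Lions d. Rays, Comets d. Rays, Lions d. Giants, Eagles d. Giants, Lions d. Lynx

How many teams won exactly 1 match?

1

Win totals: Titans 4, Lions 4, Giants 1, Comets 4, Lynx 3, Eagles 3, Rays 2.
Exactly 1: Giants — 1 team.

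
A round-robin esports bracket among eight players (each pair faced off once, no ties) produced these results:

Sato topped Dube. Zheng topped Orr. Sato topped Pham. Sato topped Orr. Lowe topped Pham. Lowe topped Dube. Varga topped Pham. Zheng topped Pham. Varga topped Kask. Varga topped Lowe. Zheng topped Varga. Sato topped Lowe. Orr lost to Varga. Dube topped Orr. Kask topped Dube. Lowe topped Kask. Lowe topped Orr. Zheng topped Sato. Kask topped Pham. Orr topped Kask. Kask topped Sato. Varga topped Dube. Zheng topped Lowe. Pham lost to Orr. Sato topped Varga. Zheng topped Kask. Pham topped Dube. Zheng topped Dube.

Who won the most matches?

Zheng

Win totals: Orr 2, Varga 5, Lowe 4, Dube 1, Kask 3, Pham 1, Zheng 7, Sato 5.
Zheng leads with 7 wins (next highest: 5).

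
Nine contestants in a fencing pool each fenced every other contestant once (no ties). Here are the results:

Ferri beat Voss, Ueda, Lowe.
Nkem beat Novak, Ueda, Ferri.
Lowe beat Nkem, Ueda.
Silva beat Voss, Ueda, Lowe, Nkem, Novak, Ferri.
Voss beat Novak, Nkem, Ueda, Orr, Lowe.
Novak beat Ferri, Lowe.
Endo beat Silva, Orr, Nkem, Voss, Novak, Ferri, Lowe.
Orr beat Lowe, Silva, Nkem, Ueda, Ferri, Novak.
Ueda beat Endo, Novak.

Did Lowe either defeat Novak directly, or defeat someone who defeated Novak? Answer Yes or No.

Lowe did not beat Novak directly.
Lowe beat Ueda, Nkem. Of those, Ueda beat Novak.

Yes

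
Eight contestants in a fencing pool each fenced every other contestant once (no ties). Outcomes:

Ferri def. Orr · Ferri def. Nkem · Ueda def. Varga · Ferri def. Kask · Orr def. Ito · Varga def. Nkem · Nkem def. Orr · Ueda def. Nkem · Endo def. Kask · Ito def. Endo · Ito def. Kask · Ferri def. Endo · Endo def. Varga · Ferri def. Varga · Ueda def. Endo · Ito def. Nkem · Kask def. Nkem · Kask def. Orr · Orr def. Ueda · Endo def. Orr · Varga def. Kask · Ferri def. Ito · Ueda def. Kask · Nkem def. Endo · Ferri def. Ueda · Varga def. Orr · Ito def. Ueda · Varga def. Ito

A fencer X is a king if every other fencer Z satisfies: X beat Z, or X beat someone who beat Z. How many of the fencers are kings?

Varga cannot reach Ferri in two steps.
Nkem cannot reach Ferri in two steps.
Endo cannot reach Ferri in two steps.
Kask cannot reach Varga, Ferri in two steps.
Ueda cannot reach Ferri in two steps.
Orr cannot reach Ferri in two steps.
Ito cannot reach Ferri in two steps.
Ferri reaches everyone (king).
Kings: Ferri — 1.

1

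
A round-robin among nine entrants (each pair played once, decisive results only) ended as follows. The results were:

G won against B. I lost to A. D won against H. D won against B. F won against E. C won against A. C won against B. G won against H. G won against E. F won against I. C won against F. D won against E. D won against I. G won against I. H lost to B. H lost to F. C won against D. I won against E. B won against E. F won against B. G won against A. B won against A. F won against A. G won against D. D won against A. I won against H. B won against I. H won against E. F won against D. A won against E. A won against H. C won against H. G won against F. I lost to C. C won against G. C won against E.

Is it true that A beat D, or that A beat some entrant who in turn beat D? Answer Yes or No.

A did not beat D directly.
A beat E, H, I, but each of them lost to D. No two-step path.

No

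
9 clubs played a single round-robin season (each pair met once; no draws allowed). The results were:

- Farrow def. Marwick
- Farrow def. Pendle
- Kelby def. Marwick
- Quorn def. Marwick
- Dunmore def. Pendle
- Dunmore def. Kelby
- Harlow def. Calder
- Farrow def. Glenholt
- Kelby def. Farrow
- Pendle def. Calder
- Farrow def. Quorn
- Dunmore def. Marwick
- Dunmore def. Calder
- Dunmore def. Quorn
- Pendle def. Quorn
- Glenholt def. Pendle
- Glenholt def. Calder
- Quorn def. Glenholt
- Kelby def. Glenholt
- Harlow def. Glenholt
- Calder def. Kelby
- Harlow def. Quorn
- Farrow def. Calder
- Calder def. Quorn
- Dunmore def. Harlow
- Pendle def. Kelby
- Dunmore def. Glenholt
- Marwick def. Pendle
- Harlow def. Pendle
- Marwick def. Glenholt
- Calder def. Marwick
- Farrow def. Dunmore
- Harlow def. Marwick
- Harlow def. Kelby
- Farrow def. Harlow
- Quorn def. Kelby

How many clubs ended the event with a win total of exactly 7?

Win totals: Kelby 3, Dunmore 7, Marwick 2, Farrow 7, Pendle 3, Harlow 6, Glenholt 2, Calder 3, Quorn 3.
Exactly 7: Dunmore, Farrow — 2 clubs.

2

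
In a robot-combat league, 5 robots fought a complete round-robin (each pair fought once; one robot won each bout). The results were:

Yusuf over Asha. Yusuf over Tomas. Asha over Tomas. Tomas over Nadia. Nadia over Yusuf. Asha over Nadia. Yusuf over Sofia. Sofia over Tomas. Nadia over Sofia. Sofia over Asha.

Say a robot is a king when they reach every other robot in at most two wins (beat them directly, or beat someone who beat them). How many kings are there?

Asha reaches everyone (king).
Tomas cannot reach Asha in two steps.
Nadia reaches everyone (king).
Sofia cannot reach Yusuf in two steps.
Yusuf reaches everyone (king).
Kings: Asha, Nadia, Yusuf — 3.

3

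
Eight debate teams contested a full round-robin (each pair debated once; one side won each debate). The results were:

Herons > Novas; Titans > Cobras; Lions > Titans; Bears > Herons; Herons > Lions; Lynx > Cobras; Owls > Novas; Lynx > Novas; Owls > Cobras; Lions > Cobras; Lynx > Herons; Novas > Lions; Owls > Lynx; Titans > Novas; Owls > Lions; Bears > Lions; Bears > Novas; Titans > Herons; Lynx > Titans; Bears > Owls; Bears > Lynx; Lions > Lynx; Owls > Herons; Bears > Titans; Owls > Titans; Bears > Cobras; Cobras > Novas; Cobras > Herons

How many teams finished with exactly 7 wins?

Win totals: Herons 2, Novas 1, Lions 3, Owls 6, Lynx 4, Cobras 2, Bears 7, Titans 3.
Exactly 7: Bears — 1 team.

1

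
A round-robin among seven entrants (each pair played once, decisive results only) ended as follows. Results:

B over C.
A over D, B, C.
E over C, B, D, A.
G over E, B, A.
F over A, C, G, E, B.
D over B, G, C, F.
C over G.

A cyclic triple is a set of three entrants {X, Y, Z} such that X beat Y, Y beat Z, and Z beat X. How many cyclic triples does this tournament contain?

7

Win totals: A 3, B 1, C 1, D 4, E 4, F 5, G 3.
An entrant with w wins dominates both others in C(w,2) triples; summing gives 3 + 0 + 0 + 6 + 6 + 10 + 3 = 28 transitive triples.
Total triples C(7,3) = 35, so cyclic triples = 35 − 28 = 7.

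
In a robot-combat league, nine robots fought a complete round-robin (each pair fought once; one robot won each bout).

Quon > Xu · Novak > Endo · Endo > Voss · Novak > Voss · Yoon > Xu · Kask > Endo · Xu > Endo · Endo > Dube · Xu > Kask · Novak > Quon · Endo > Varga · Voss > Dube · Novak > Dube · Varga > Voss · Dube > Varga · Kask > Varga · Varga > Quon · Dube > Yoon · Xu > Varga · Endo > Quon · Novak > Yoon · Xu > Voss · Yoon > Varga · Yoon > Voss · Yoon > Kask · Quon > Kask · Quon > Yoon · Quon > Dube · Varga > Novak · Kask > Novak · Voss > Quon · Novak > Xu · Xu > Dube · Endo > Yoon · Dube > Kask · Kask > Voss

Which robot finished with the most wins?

Novak

Win totals: Varga 3, Yoon 4, Endo 5, Kask 4, Voss 2, Dube 3, Quon 4, Xu 5, Novak 6.
Novak leads with 6 wins (next highest: 5).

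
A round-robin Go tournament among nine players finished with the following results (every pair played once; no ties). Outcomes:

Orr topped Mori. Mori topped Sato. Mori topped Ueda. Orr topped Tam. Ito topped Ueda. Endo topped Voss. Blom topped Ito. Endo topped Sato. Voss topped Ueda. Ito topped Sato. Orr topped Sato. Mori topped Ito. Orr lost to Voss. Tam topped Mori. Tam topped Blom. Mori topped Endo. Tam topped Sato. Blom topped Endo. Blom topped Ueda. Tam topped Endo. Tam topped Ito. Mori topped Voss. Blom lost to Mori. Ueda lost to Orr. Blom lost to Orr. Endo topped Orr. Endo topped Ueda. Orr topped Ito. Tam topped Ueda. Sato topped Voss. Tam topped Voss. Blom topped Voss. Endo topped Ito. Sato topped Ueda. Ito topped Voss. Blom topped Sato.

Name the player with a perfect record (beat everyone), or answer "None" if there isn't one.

Highest win total is Tam with 7 (out of 8 possible).
Tam lost to Orr, so no player went undefeated.

None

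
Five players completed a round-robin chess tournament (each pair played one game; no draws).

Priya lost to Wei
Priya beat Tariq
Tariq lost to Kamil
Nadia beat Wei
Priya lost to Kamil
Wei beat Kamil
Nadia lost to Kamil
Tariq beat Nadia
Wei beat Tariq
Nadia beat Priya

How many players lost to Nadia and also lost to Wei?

1

Nadia beat: Priya, Wei.
Wei beat: Tariq, Priya, Kamil.
Both beat: Priya — 1.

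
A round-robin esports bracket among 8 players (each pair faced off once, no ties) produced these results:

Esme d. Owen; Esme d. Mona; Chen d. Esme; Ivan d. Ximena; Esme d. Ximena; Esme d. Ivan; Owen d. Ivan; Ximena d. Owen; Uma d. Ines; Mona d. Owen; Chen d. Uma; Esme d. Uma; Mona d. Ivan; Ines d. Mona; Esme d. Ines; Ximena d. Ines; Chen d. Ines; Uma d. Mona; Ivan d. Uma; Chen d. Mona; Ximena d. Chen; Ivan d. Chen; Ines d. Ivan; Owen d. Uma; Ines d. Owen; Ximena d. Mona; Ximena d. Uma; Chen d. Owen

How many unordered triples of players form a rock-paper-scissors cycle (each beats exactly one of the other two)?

12

Win totals: Owen 2, Ivan 3, Chen 5, Esme 6, Ines 3, Ximena 5, Uma 2, Mona 2.
A player with w wins dominates both others in C(w,2) triples; summing gives 1 + 3 + 10 + 15 + 3 + 10 + 1 + 1 = 44 transitive triples.
Total triples C(8,3) = 56, so cyclic triples = 56 − 44 = 12.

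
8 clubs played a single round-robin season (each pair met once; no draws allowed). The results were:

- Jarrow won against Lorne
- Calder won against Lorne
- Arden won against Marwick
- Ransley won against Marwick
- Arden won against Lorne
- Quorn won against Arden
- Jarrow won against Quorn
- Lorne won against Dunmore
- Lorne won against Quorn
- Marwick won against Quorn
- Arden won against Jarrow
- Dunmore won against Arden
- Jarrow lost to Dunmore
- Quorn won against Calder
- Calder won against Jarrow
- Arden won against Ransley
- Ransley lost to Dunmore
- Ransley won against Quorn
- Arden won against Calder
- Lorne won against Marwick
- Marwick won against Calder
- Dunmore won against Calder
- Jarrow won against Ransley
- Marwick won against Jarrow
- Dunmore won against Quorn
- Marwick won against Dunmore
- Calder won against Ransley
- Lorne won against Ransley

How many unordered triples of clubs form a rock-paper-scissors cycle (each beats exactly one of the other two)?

Win totals: Dunmore 5, Marwick 4, Jarrow 3, Ransley 2, Quorn 2, Arden 5, Calder 3, Lorne 4.
A club with w wins dominates both others in C(w,2) triples; summing gives 10 + 6 + 3 + 1 + 1 + 10 + 3 + 6 = 40 transitive triples.
Total triples C(8,3) = 56, so cyclic triples = 56 − 40 = 16.

16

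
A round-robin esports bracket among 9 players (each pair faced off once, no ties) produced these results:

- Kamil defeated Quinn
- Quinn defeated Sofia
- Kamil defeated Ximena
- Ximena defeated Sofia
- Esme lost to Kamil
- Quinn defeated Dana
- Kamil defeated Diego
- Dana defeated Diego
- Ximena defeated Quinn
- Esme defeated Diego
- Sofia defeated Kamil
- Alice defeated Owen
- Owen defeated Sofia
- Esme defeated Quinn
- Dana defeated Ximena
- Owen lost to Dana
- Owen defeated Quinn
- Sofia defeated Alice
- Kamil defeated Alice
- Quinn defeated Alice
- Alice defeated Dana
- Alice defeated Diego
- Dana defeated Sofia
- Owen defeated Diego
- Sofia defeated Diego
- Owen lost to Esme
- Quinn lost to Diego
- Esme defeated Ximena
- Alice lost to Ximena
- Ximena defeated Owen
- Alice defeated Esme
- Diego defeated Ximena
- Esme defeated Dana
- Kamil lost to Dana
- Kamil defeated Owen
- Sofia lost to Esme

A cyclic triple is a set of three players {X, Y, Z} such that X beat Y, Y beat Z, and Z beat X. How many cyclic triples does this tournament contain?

22

Win totals: Owen 3, Quinn 3, Ximena 4, Sofia 3, Dana 5, Diego 2, Esme 6, Alice 4, Kamil 6.
A player with w wins dominates both others in C(w,2) triples; summing gives 3 + 3 + 6 + 3 + 10 + 1 + 15 + 6 + 15 = 62 transitive triples.
Total triples C(9,3) = 84, so cyclic triples = 84 − 62 = 22.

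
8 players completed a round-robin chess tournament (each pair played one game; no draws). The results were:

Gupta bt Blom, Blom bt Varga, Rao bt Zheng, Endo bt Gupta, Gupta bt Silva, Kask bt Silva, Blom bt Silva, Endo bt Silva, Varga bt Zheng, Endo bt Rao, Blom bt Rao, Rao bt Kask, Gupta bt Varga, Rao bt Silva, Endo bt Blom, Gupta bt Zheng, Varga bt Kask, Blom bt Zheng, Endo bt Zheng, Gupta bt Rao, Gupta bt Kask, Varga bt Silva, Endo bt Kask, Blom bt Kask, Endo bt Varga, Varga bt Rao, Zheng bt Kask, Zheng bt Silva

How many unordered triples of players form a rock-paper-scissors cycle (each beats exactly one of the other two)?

0

Win totals: Silva 0, Varga 4, Endo 7, Rao 3, Kask 1, Gupta 6, Blom 5, Zheng 2.
A player with w wins dominates both others in C(w,2) triples; summing gives 0 + 6 + 21 + 3 + 0 + 15 + 10 + 1 = 56 transitive triples.
Total triples C(8,3) = 56, so cyclic triples = 56 − 56 = 0.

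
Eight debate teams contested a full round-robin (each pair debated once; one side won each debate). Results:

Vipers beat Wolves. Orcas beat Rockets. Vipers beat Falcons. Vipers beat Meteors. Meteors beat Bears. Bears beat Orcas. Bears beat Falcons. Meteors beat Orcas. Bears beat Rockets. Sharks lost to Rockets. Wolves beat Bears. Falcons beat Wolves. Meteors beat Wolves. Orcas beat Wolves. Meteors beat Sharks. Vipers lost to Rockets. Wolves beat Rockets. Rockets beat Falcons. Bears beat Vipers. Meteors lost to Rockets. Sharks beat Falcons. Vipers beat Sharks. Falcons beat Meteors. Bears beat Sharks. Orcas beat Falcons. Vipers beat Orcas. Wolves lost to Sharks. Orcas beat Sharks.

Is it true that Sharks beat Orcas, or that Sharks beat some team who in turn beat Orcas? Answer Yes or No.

Sharks did not beat Orcas directly.
Sharks beat Falcons, Wolves, but each of them lost to Orcas. No two-step path.

No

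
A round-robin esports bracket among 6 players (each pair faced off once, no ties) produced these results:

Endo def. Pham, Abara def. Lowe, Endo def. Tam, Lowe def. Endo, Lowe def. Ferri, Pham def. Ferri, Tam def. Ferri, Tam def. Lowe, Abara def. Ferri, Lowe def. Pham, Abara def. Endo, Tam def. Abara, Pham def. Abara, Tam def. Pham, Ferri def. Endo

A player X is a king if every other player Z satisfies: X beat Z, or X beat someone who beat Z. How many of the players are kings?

Ferri cannot reach Abara, Lowe in two steps.
Endo reaches everyone (king).
Abara reaches everyone (king).
Tam reaches everyone (king).
Pham cannot reach Tam in two steps.
Lowe reaches everyone (king).
Kings: Endo, Abara, Tam, Lowe — 4.

4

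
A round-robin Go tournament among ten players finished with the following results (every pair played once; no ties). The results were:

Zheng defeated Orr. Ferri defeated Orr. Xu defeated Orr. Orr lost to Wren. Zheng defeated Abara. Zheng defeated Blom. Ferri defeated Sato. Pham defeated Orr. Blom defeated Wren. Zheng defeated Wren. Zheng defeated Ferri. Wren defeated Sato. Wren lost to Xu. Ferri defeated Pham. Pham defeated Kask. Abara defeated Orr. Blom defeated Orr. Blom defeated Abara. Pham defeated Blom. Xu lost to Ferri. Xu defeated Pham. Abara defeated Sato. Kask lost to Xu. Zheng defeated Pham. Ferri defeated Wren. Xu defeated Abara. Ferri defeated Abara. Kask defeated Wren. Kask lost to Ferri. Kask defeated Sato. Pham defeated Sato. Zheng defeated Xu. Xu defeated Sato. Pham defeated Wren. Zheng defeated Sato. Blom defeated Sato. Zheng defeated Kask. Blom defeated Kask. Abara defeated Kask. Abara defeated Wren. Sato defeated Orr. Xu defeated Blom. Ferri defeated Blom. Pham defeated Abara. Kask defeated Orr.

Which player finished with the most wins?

Zheng

Win totals: Sato 1, Ferri 8, Pham 6, Zheng 9, Xu 7, Orr 0, Wren 2, Abara 4, Kask 3, Blom 5.
Zheng leads with 9 wins (next highest: 8).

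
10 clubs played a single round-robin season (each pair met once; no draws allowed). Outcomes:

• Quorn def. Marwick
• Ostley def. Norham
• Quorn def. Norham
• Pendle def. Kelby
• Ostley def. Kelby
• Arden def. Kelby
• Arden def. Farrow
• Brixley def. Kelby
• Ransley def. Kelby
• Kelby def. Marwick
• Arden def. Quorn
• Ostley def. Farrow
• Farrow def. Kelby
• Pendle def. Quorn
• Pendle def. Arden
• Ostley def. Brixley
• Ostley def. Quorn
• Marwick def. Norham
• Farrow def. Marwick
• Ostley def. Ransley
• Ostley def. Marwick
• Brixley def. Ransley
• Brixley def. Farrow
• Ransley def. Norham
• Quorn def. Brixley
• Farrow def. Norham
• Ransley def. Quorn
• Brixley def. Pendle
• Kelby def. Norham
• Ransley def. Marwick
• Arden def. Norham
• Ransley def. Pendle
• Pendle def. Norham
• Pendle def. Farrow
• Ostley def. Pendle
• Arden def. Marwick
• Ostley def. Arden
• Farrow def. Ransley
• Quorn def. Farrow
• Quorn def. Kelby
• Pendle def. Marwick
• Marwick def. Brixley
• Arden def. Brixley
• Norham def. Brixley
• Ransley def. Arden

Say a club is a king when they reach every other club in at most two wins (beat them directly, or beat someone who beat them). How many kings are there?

Pendle cannot reach Ostley in two steps.
Brixley cannot reach Ostley in two steps.
Marwick cannot reach Arden, Ostley, Quorn in two steps.
Farrow cannot reach Ostley in two steps.
Arden cannot reach Ostley in two steps.
Kelby cannot reach Pendle, Farrow, Arden, Ostley, Quorn, Ransley in two steps.
Norham cannot reach Marwick, Arden, Ostley, Quorn in two steps.
Ostley reaches everyone (king).
Quorn cannot reach Arden, Ostley in two steps.
Ransley cannot reach Ostley in two steps.
Kings: Ostley — 1.

1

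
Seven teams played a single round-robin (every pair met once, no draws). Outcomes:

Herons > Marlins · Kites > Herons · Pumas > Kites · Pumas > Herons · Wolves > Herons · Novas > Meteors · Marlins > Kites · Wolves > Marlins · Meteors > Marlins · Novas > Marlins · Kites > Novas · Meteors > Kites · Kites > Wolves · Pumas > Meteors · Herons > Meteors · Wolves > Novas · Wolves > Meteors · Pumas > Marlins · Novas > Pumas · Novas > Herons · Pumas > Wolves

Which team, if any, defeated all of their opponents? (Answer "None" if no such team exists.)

None

Highest win total is Pumas with 5 (out of 6 possible).
Pumas lost to Novas, so no team went undefeated.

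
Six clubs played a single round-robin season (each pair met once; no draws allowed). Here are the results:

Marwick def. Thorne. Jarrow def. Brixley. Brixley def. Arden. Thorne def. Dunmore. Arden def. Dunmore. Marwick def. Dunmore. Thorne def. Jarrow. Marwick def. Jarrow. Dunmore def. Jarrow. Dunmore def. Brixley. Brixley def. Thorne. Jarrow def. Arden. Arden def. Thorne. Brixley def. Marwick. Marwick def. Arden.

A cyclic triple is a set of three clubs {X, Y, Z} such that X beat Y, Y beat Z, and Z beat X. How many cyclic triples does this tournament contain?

Of the C(6,3) = 20 triples, the cyclic ones are: {Thorne, Arden, Jarrow}; {Thorne, Jarrow, Brixley}; {Thorne, Brixley, Dunmore}; {Arden, Jarrow, Dunmore}; {Arden, Brixley, Dunmore}; {Jarrow, Marwick, Brixley}; {Marwick, Brixley, Dunmore}.
That is 7.

7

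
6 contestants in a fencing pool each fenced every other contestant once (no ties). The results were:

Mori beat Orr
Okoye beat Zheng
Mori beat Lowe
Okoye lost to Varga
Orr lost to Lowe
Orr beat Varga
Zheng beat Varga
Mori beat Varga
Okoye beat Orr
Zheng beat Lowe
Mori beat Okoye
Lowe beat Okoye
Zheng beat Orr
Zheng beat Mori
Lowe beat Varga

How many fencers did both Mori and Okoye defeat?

Mori beat: Varga, Orr, Lowe, Okoye.
Okoye beat: Orr, Zheng.
Both beat: Orr — 1.

1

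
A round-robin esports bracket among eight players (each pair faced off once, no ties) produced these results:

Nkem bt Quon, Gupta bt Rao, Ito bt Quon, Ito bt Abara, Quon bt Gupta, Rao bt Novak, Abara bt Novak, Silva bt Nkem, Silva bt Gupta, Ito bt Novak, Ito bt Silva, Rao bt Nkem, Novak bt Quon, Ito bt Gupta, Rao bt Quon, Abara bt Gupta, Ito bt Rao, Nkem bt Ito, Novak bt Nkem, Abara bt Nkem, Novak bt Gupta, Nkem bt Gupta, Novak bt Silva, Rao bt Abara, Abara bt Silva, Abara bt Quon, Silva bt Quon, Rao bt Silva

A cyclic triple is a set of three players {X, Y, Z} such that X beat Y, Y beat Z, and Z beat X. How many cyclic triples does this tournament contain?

9

Win totals: Nkem 3, Gupta 1, Ito 6, Silva 3, Quon 1, Abara 5, Rao 5, Novak 4.
A player with w wins dominates both others in C(w,2) triples; summing gives 3 + 0 + 15 + 3 + 0 + 10 + 10 + 6 = 47 transitive triples.
Total triples C(8,3) = 56, so cyclic triples = 56 − 47 = 9.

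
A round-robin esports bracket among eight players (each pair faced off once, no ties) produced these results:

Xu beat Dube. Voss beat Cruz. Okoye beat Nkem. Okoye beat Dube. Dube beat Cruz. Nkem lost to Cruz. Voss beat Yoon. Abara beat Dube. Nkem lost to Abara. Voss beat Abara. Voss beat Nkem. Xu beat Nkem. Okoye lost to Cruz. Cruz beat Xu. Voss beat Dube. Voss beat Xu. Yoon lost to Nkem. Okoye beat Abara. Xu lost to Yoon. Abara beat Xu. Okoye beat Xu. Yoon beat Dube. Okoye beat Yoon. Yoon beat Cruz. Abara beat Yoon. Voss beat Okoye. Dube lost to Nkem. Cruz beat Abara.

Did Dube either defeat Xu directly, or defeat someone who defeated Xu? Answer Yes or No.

Dube did not beat Xu directly.
Dube beat Cruz. Of those, Cruz beat Xu.

Yes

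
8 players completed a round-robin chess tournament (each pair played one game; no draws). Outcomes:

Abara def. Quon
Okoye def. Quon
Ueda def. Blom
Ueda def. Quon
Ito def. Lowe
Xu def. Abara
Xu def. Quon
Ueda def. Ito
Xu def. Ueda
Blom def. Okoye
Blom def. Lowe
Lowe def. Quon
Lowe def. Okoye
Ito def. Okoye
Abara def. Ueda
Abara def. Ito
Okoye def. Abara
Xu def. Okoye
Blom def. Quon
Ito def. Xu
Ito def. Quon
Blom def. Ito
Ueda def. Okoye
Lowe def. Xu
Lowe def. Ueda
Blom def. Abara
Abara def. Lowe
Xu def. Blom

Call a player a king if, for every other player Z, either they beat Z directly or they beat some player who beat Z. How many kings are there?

Ueda reaches everyone (king).
Okoye cannot reach Blom, Xu in two steps.
Quon cannot reach Ueda, Okoye, Blom, Xu, Abara, Lowe, Ito in two steps.
Blom reaches everyone (king).
Xu reaches everyone (king).
Abara reaches everyone (king).
Lowe reaches everyone (king).
Ito reaches everyone (king).
Kings: Ueda, Blom, Xu, Abara, Lowe, Ito — 6.

6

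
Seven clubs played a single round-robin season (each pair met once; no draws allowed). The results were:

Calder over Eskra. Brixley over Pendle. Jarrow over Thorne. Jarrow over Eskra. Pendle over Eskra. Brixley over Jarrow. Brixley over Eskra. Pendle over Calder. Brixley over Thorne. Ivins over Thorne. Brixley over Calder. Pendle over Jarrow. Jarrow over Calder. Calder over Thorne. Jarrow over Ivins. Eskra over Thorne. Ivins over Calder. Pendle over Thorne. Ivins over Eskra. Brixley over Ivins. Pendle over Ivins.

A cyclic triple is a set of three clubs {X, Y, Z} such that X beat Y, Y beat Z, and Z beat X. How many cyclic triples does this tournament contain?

0

Win totals: Jarrow 4, Ivins 3, Brixley 6, Calder 2, Eskra 1, Pendle 5, Thorne 0.
A club with w wins dominates both others in C(w,2) triples; summing gives 6 + 3 + 15 + 1 + 0 + 10 + 0 = 35 transitive triples.
Total triples C(7,3) = 35, so cyclic triples = 35 − 35 = 0.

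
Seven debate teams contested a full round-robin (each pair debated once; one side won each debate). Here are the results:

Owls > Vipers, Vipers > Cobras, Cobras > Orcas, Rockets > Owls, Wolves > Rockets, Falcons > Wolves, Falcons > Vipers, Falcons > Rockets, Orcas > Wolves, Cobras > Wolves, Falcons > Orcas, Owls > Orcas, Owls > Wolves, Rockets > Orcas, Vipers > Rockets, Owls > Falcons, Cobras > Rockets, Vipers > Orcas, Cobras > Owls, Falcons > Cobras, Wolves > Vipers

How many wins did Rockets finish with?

2

Rockets' results: beat Orcas, Owls; lost to Cobras, Wolves, Falcons, Vipers.
That is 2 wins.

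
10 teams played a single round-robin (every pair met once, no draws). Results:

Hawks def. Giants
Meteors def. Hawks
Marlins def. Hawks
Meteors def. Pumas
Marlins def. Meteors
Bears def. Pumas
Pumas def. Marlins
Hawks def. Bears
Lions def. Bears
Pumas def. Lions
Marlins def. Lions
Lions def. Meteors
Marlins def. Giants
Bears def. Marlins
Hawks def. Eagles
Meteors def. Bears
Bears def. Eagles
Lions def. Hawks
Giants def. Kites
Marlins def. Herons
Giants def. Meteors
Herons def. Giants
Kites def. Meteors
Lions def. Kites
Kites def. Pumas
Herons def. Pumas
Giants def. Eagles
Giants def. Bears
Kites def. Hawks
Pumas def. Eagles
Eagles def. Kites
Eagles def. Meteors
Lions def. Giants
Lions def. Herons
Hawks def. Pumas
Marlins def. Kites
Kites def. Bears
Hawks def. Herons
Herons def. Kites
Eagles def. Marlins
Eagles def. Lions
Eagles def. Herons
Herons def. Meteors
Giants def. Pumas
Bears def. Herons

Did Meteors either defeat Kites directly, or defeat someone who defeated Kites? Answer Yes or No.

Meteors did not beat Kites directly.
Meteors beat Bears, Hawks, Pumas, but each of them lost to Kites. No two-step path.

No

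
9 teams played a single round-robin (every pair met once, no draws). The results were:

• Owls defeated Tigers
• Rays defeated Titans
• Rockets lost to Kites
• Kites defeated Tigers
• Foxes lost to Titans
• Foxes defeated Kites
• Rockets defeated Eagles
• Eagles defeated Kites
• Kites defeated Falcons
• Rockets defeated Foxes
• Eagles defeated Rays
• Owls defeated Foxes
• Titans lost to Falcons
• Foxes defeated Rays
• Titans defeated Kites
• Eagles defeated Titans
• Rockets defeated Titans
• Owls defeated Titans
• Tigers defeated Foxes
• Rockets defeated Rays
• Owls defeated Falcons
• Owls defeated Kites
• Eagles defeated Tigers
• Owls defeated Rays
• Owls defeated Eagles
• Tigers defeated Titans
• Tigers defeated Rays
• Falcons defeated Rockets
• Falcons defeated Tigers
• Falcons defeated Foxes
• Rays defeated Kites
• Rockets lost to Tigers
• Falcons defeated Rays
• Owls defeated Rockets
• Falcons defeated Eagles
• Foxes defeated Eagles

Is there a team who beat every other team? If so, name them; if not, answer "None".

Owls

Owls has 8 wins out of 8 opponents — a perfect record.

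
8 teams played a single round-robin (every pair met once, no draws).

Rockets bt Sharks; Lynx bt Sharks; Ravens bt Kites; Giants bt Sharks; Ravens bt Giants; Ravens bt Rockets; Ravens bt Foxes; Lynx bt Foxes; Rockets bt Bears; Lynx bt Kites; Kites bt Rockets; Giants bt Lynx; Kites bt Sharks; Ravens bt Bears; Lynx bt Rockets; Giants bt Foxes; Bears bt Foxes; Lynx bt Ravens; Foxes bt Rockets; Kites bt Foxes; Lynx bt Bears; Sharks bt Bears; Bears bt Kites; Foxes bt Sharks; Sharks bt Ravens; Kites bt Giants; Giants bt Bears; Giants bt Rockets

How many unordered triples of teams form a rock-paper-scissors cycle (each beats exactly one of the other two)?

Win totals: Kites 4, Sharks 2, Lynx 6, Rockets 2, Ravens 5, Giants 5, Foxes 2, Bears 2.
A team with w wins dominates both others in C(w,2) triples; summing gives 6 + 1 + 15 + 1 + 10 + 10 + 1 + 1 = 45 transitive triples.
Total triples C(8,3) = 56, so cyclic triples = 56 − 45 = 11.

11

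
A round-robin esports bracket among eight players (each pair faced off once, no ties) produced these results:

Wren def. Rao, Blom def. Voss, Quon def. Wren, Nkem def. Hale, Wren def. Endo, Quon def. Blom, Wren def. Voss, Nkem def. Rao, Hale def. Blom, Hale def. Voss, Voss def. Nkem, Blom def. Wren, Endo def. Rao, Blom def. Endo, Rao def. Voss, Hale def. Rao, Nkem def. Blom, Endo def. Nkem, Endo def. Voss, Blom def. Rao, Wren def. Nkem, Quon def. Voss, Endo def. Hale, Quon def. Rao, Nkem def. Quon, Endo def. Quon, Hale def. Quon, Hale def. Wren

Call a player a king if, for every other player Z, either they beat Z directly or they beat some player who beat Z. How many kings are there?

Voss cannot reach Wren, Endo in two steps.
Wren reaches everyone (king).
Quon cannot reach Hale in two steps.
Endo reaches everyone (king).
Blom reaches everyone (king).
Hale reaches everyone (king).
Rao cannot reach Wren, Quon, Endo, Blom, Hale in two steps.
Nkem reaches everyone (king).
Kings: Wren, Endo, Blom, Hale, Nkem — 5.

5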